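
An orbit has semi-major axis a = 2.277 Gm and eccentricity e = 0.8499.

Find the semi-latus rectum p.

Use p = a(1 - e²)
a = 2.277 Gm = 2.277 × 10^9 m
e = 0.8499,  e² = 0.72233,  1 − e² = 0.27767
p = a(1 − e²) = 2.277 × 10^9 m × 0.27767 = 6.32255 × 10^8 m ≈ 632.3 Mm

Final answer: p = 632.3 Mm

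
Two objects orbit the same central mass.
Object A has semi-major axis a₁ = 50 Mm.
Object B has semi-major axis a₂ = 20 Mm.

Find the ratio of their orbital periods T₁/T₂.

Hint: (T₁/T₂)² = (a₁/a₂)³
a₁ = 50 Mm = 5 × 10^7 m
a₂ = 20 Mm = 2 × 10^7 m
a₁/a₂ = 2.5
T₁/T₂ = (a₁/a₂)^(3/2) = (2.5)^1.5 = 3.95285

Final answer: T₁/T₂ = 3.953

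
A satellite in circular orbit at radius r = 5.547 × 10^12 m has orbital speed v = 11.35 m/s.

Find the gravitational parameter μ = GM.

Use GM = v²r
r = 5.547 × 10^12 m
v = 11.35 m/s
v² = 128.822 m²/s²
GM = v²r = 128.822 × 5.547 × 10^12 = 7.14578 × 10^14 m³/s²
GM ≈ 7.146 × 10^14 m³/s²

Final answer: GM = 7.146 × 10^14 m³/s²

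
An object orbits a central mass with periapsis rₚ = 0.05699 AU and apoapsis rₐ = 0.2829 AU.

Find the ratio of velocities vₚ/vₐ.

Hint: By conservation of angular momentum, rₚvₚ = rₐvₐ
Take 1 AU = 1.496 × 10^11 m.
rₚ = 0.05699 AU = 8.5257 × 10^9 m
rₐ = 0.2829 AU = 4.23218 × 10^10 m
rₚvₚ = rₐvₐ  ⇒  vₚ/vₐ = rₐ/rₚ
vₚ/vₐ = (4.23218 × 10^10) / (8.5257 × 10^9) = 4.96403

Final answer: vₚ/vₐ = 4.964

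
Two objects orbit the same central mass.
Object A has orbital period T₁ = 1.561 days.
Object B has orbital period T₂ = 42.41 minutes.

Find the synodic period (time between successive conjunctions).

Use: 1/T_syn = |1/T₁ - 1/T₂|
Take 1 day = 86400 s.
T₁ = 1.561 days = 134870 s
T₂ = 42.41 minutes = 2544.6 s
1/T₁ = 7.41453 × 10^-6 s⁻¹
1/T₂ = 0.000392989 s⁻¹
|1/T₁ − 1/T₂| = 0.000385575 s⁻¹
T_syn = 1 / |1/T₁ − 1/T₂| = 2593.53 s ≈ 43.23 minutes

Final answer: T_syn = 43.23 minutes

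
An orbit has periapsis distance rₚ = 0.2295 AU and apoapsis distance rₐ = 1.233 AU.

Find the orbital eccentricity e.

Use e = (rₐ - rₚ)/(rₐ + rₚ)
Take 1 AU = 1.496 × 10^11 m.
rₚ = 0.2295 AU = 3.43332 × 10^10 m
rₐ = 1.233 AU = 1.84457 × 10^11 m
rₐ − rₚ = 1.50124 × 10^11 m
rₐ + rₚ = 2.1879 × 10^11 m
e = (rₐ − rₚ)/(rₐ + rₚ) = 0.686154

Final answer: e = 0.6862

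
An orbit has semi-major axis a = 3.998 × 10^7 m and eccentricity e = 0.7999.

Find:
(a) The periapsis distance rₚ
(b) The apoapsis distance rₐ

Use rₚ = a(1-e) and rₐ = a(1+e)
a = 3.998 × 10^7 m
e = 0.7999:  1 − e = 0.2001,  1 + e = 1.7999
(a) rₚ = a(1 − e) = 3.998 × 10^7 m × 0.2001 = 8 × 10^6 m ≈ 8 × 10^6 m
(b) rₐ = a(1 + e) = 3.998 × 10^7 m × 1.7999 = 7.196 × 10^7 m ≈ 7.196 × 10^7 m

Final answer:
(a) rₚ = 8 × 10^6 m
(b) rₐ = 7.196 × 10^7 m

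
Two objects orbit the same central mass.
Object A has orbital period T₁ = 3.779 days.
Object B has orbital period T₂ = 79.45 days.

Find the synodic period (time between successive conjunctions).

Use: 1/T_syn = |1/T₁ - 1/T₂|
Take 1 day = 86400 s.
T₁ = 3.779 days = 326506 s
T₂ = 79.45 days = 6.86448 × 10^6 s
1/T₁ = 3.06273 × 10^-6 s⁻¹
1/T₂ = 1.45677 × 10^-7 s⁻¹
|1/T₁ − 1/T₂| = 2.91706 × 10^-6 s⁻¹
T_syn = 1 / |1/T₁ − 1/T₂| = 342811 s ≈ 3.968 days

Final answer: T_syn = 3.968 days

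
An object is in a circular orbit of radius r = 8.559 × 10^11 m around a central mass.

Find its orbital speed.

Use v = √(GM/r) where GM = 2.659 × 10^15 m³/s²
r = 8.559 × 10^11 m
GM = 2.659 × 10^15 m³/s²
GM/r = (2.659 × 10^15) / (8.559 × 10^11) = 3106.67 m²/s²
v = √(GM/r) = 55.7375 m/s ≈ 55.74 m/s

Final answer: 55.74 m/s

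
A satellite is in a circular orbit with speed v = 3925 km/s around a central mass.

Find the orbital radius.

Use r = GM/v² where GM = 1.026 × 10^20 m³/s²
v = 3925 km/s = 3.925 × 10^6 m/s
GM = 1.026 × 10^20 m³/s²
v² = 1.54056 × 10^13 m²/s²
r = GM/v² = (1.026 × 10^20) / (1.54056 × 10^13) = 6.65991 × 10^6 m ≈ 6.66 Mm

Final answer: 6.66 Mm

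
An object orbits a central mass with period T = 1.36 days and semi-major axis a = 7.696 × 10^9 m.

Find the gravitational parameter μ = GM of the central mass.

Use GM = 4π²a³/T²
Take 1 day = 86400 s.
T = 1.36 days = 117504 s
a = 7.696 × 10^9 m
a³ = 4.55822 × 10^29 m³
T² = 1.38072 × 10^10 s²
GM = 4π² × (4.55822 × 10^29) / (1.38072 × 10^10) = 1.30332 × 10^21 m³/s²
GM ≈ 1.303 × 10^21 m³/s²

Final answer: GM = 1.303 × 10^21 m³/s²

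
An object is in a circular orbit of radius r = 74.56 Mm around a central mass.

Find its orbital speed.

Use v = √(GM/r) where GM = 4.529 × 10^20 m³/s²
r = 74.56 Mm = 7.456 × 10^7 m
GM = 4.529 × 10^20 m³/s²
GM/r = (4.529 × 10^20) / (7.456 × 10^7) = 6.0743 × 10^12 m²/s²
v = √(GM/r) = 2.46461 × 10^6 m/s ≈ 2465 km/s

Final answer: 2465 km/s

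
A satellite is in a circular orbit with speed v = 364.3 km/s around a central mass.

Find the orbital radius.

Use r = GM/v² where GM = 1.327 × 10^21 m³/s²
v = 364.3 km/s = 364300 m/s
GM = 1.327 × 10^21 m³/s²
v² = 1.32714 × 10^11 m²/s²
r = GM/v² = (1.327 × 10^21) / (1.32714 × 10^11) = 9.99891 × 10^9 m ≈ 9.999 Gm

Final answer: 9.999 Gm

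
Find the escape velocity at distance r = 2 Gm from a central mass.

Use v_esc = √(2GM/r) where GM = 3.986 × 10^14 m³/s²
r = 2 Gm = 2 × 10^9 m
GM = 3.986 × 10^14 m³/s²
2GM/r = 2 × (3.986 × 10^14) / (2 × 10^9) = 398600 m²/s²
v_esc = √(2GM/r) = 631.348 m/s ≈ 631.3 m/s

Final answer: 631.3 m/s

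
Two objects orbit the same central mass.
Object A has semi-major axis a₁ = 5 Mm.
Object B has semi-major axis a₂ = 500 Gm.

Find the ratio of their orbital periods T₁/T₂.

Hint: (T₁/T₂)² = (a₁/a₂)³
a₁ = 5 Mm = 5 × 10^6 m
a₂ = 500 Gm = 5 × 10^11 m
a₁/a₂ = 1 × 10^-5
T₁/T₂ = (a₁/a₂)^(3/2) = (1 × 10^-5)^1.5 = 3.16228 × 10^-8

Final answer: T₁/T₂ = 3.162 × 10^-8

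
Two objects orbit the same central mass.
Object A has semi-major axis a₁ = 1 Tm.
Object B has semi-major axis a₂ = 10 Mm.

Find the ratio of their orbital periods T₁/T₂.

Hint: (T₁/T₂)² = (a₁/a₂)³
a₁ = 1 Tm = 1 × 10^12 m
a₂ = 10 Mm = 1 × 10^7 m
a₁/a₂ = 100000
T₁/T₂ = (a₁/a₂)^(3/2) = (100000)^1.5 = 3.16228 × 10^7

Final answer: T₁/T₂ = 3.162 × 10^7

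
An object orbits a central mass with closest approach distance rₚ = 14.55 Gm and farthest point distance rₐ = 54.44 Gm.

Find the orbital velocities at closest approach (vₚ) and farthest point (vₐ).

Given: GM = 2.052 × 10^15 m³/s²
rₚ = 14.55 Gm = 1.455 × 10^10 m
rₐ = 54.44 Gm = 5.444 × 10^10 m
GM = 2.052 × 10^15 m³/s²
a = (rₚ + rₐ)/2 = 3.4495 × 10^10 m
Vis-viva: v² = GM (2/r − 1/a)
vₚ² = 2.052 × 10^15 × (1.37457 × 10^-10 − 2.89897 × 10^-11) = 222575 m²/s²
vₚ = 471.779 m/s ≈ 471.8 m/s
vₐ² = 2.052 × 10^15 × (3.67377 × 10^-11 − 2.89897 × 10^-11) = 15898.9 m²/s²
vₐ = 126.091 m/s ≈ 126.1 m/s

Final answer: vₚ = 471.8 m/s, vₐ = 126.1 m/s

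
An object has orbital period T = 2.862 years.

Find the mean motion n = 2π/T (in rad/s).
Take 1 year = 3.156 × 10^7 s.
T = 2.862 years = 9.03247 × 10^7 s
n = 2π / (9.03247 × 10^7 s) = 6.95622 × 10^-8 rad/s ≈ 6.956 × 10^-8 rad/s

Final answer: n = 6.956 × 10^-8 rad/s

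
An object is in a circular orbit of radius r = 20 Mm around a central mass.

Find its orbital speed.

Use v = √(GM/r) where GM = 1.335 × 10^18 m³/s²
r = 20 Mm = 2 × 10^7 m
GM = 1.335 × 10^18 m³/s²
GM/r = (1.335 × 10^18) / (2 × 10^7) = 6.675 × 10^10 m²/s²
v = √(GM/r) = 258360 m/s ≈ 258.4 km/s

Final answer: 258.4 km/s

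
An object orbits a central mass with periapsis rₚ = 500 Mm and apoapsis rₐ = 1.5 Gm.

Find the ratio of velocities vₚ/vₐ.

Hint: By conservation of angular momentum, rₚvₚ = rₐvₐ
rₚ = 500 Mm = 5 × 10^8 m
rₐ = 1.5 Gm = 1.5 × 10^9 m
rₚvₚ = rₐvₐ  ⇒  vₚ/vₐ = rₐ/rₚ
vₚ/vₐ = (1.5 × 10^9) / (5 × 10^8) = 3

Final answer: vₚ/vₐ = 3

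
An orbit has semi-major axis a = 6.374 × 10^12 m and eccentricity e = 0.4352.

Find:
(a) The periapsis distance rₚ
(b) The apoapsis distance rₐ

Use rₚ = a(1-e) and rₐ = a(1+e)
a = 6.374 × 10^12 m
e = 0.4352:  1 − e = 0.5648,  1 + e = 1.4352
(a) rₚ = a(1 − e) = 6.374 × 10^12 m × 0.5648 = 3.60004 × 10^12 m ≈ 3.6 × 10^12 m
(b) rₐ = a(1 + e) = 6.374 × 10^12 m × 1.4352 = 9.14796 × 10^12 m ≈ 9.148 × 10^12 m

Final answer:
(a) rₚ = 3.6 × 10^12 m
(b) rₐ = 9.148 × 10^12 m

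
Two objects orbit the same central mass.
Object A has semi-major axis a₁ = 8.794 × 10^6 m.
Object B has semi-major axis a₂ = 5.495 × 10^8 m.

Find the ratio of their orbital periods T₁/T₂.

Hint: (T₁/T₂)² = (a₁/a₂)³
a₁ = 8.794 × 10^6 m
a₂ = 5.495 × 10^8 m
a₁/a₂ = 0.0160036
T₁/T₂ = (a₁/a₂)^(3/2) = (0.0160036)^1.5 = 0.00202455

Final answer: T₁/T₂ = 0.002025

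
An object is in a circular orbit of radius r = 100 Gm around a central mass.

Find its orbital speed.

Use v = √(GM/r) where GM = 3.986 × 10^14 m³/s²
r = 100 Gm = 1 × 10^11 m
GM = 3.986 × 10^14 m³/s²
GM/r = (3.986 × 10^14) / (1 × 10^11) = 3986 m²/s²
v = √(GM/r) = 63.1348 m/s ≈ 63.13 m/s

Final answer: 63.13 m/s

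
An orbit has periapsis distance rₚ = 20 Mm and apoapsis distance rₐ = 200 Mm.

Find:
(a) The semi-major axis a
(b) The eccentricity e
rₚ = 20 Mm = 2 × 10^7 m
rₐ = 200 Mm = 2 × 10^8 m
(a) a = (rₚ + rₐ)/2 = 1.1 × 10^8 m ≈ 110 Mm
(b) e = (rₐ − rₚ)/(rₐ + rₚ) = (1.8 × 10^8) / (2.2 × 10^8) = 0.818182

Final answer:
(a) a = 110 Mm
(b) e = 0.8182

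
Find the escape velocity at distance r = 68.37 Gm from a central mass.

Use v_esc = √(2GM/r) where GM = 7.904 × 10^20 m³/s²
r = 68.37 Gm = 6.837 × 10^10 m
GM = 7.904 × 10^20 m³/s²
2GM/r = 2 × (7.904 × 10^20) / (6.837 × 10^10) = 2.31213 × 10^10 m²/s²
v_esc = √(2GM/r) = 152057 m/s ≈ 152.1 km/s

Final answer: 152.1 km/s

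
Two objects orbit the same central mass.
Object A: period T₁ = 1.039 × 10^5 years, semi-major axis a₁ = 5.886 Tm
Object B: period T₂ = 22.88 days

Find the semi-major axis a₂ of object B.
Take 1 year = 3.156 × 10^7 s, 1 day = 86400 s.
T₁ = 1.039 × 10^5 years = 3.27908 × 10^12 s
T₂ = 22.88 days = 1.97683 × 10^6 s
a₁ = 5.886 Tm = 5.886 × 10^12 m
Kepler's third law: (T₂/T₁)² = (a₂/a₁)³  ⇒  a₂ = a₁ (T₂/T₁)^(2/3)
T₂/T₁ = 6.02861 × 10^-7
(T₂/T₁)^(2/3) = 7.13638 × 10^-5
a₂ = 5.886 × 10^12 m × 7.13638 × 10^-5 = 4.20048 × 10^8 m ≈ 420 Mm

Final answer: a₂ = 420 Mm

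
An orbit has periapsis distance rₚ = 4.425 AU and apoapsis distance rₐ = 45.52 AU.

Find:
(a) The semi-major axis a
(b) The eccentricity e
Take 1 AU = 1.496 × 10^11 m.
rₚ = 4.425 AU = 6.6198 × 10^11 m
rₐ = 45.52 AU = 6.80979 × 10^12 m
(a) a = (rₚ + rₐ)/2 = 3.73589 × 10^12 m ≈ 24.97 AU
(b) e = (rₐ − rₚ)/(rₐ + rₚ) = (6.14781 × 10^12) / (7.47177 × 10^12) = 0.822805

Final answer:
(a) a = 24.97 AU
(b) e = 0.8228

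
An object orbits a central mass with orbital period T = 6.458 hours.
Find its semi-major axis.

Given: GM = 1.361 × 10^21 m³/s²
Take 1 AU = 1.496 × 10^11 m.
T = 6.458 hours = 23248.8 s
GM = 1.361 × 10^21 m³/s²
Kepler's third law: a³ = GM T² / (4π²)
T² = 5.40507 × 10^8 s²
a³ = (1.361 × 10^21) × (5.40507 × 10^8) / (4π²) = 1.86337 × 10^28 m³
a = (a³)^(1/3) = 2.65114 × 10^9 m ≈ 0.01772 AU

Final answer: 0.01772 AU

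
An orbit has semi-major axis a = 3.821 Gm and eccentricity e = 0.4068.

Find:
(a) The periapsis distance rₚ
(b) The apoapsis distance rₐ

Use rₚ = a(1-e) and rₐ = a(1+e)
a = 3.821 Gm = 3.821 × 10^9 m
e = 0.4068:  1 − e = 0.5932,  1 + e = 1.4068
(a) rₚ = a(1 − e) = 3.821 × 10^9 m × 0.5932 = 2.26662 × 10^9 m ≈ 2.267 Gm
(b) rₐ = a(1 + e) = 3.821 × 10^9 m × 1.4068 = 5.37538 × 10^9 m ≈ 5.375 Gm

Final answer:
(a) rₚ = 2.267 Gm
(b) rₐ = 5.375 Gm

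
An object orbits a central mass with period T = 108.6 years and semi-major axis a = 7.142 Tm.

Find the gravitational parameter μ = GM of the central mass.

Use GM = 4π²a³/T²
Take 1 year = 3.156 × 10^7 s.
T = 108.6 years = 3.42742 × 10^9 s
a = 7.142 Tm = 7.142 × 10^12 m
a³ = 3.643 × 10^38 m³
T² = 1.17472 × 10^19 s²
GM = 4π² × (3.643 × 10^38) / (1.17472 × 10^19) = 1.22429 × 10^21 m³/s²
GM ≈ 1.224 × 10^21 m³/s²

Final answer: GM = 1.224 × 10^21 m³/s²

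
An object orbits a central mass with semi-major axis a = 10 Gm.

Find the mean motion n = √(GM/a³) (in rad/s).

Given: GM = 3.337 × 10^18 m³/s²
a = 10 Gm = 1 × 10^10 m
GM = 3.337 × 10^18 m³/s²
a³ = 1 × 10^30 m³
GM/a³ = (3.337 × 10^18) / (1 × 10^30) = 3.337 × 10^-12 s⁻²
n = √(GM/a³) = 1.82675 × 10^-6 rad/s ≈ 1.827 × 10^-6 rad/s

Final answer: n = 1.827 × 10^-6 rad/s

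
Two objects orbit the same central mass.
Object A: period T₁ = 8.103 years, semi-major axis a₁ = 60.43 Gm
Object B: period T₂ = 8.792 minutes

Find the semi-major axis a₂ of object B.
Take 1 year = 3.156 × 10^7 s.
T₁ = 8.103 years = 2.55731 × 10^8 s
T₂ = 8.792 minutes = 527.52 s
a₁ = 60.43 Gm = 6.043 × 10^10 m
Kepler's third law: (T₂/T₁)² = (a₂/a₁)³  ⇒  a₂ = a₁ (T₂/T₁)^(2/3)
T₂/T₁ = 2.0628 × 10^-6
(T₂/T₁)^(2/3) = 0.000162046
a₂ = 6.043 × 10^10 m × 0.000162046 = 9.79242 × 10^6 m ≈ 9.792 Mm

Final answer: a₂ = 9.792 Mm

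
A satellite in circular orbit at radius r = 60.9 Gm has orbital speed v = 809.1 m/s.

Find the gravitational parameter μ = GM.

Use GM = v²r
r = 60.9 Gm = 6.09 × 10^10 m
v = 809.1 m/s
v² = 654643 m²/s²
GM = v²r = 654643 × 6.09 × 10^10 = 3.98677 × 10^16 m³/s²
GM ≈ 3.987 × 10^16 m³/s²

Final answer: GM = 3.987 × 10^16 m³/s²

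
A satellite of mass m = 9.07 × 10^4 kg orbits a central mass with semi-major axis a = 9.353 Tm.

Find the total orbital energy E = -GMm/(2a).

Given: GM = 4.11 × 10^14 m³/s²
a = 9.353 Tm = 9.353 × 10^12 m
GM = 4.11 × 10^14 m³/s²
2a = 1.8706 × 10^13 m
GMm = 4.11 × 10^14 × 90700 = 3.72777 × 10^19 m³·kg/s²
E = −GMm/(2a) = -1.99282 × 10^6 J ≈ -1.993 MJ

Final answer: -1.993 MJ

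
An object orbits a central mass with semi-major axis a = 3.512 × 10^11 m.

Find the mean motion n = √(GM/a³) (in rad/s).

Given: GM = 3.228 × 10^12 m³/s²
a = 3.512 × 10^11 m
GM = 3.228 × 10^12 m³/s²
a³ = 4.33175 × 10^34 m³
GM/a³ = (3.228 × 10^12) / (4.33175 × 10^34) = 7.45195 × 10^-23 s⁻²
n = √(GM/a³) = 8.63247 × 10^-12 rad/s ≈ 8.632 × 10^-12 rad/s

Final answer: n = 8.632 × 10^-12 rad/s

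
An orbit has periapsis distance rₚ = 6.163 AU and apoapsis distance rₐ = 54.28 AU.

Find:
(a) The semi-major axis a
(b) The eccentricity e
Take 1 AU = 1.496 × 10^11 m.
rₚ = 6.163 AU = 9.21985 × 10^11 m
rₐ = 54.28 AU = 8.12029 × 10^12 m
(a) a = (rₚ + rₐ)/2 = 4.52114 × 10^12 m ≈ 30.22 AU
(b) e = (rₐ − rₚ)/(rₐ + rₚ) = (7.1983 × 10^12) / (9.04227 × 10^12) = 0.796072

Final answer:
(a) a = 30.22 AU
(b) e = 0.7961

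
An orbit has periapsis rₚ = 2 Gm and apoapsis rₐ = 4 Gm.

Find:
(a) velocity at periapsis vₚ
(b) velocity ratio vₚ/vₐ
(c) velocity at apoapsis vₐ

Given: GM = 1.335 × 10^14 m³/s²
rₚ = 2 Gm = 2 × 10^9 m
rₐ = 4 Gm = 4 × 10^9 m
GM = 1.335 × 10^14 m³/s²
a = (rₚ + rₐ)/2 = 3 × 10^9 m
e = (rₐ − rₚ)/(rₐ + rₚ) = (2 × 10^9) / (6 × 10^9) = 0.333333
(a) vₚ² = GM (2/rₚ − 1/a) = 1.335 × 10^14 × (1 × 10^-9 − 3.33333 × 10^-10) = 89000 m²/s²;  vₚ = 298.329 m/s ≈ 298.3 m/s
(b) vₚ/vₐ = rₐ/rₚ (angular momentum) = (4 × 10^9) / (2 × 10^9) = 2 ≈ 2
(c) vₐ² = GM (2/rₐ − 1/a) = 1.335 × 10^14 × (5 × 10^-10 − 3.33333 × 10^-10) = 22250 m²/s²;  vₐ = 149.164 m/s ≈ 149.2 m/s

Final answer:
(a) velocity at periapsis vₚ = 298.3 m/s
(b) velocity ratio vₚ/vₐ = 2
(c) velocity at apoapsis vₐ = 149.2 m/s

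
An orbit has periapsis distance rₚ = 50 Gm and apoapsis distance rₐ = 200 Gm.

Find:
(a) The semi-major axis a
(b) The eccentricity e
rₚ = 50 Gm = 5 × 10^10 m
rₐ = 200 Gm = 2 × 10^11 m
(a) a = (rₚ + rₐ)/2 = 1.25 × 10^11 m ≈ 125 Gm
(b) e = (rₐ − rₚ)/(rₐ + rₚ) = (1.5 × 10^11) / (2.5 × 10^11) = 0.6

Final answer:
(a) a = 125 Gm
(b) e = 0.6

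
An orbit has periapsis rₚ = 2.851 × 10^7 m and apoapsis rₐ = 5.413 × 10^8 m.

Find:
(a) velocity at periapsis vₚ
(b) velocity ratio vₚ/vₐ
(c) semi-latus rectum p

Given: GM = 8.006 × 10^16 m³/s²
rₚ = 2.851 × 10^7 m
rₐ = 5.413 × 10^8 m
GM = 8.006 × 10^16 m³/s²
a = (rₚ + rₐ)/2 = 2.84905 × 10^8 m
e = (rₐ − rₚ)/(rₐ + rₚ) = (5.1279 × 10^8) / (5.6981 × 10^8) = 0.899932
(a) vₚ² = GM (2/rₚ − 1/a) = 8.006 × 10^16 × (7.01508 × 10^-8 − 3.50994 × 10^-9) = 5.33527 × 10^9 m²/s²;  vₚ = 73042.9 m/s ≈ 73.04 km/s
(b) vₚ/vₐ = rₐ/rₚ (angular momentum) = (5.413 × 10^8) / (2.851 × 10^7) = 18.9863 ≈ 18.99
(c) 1 − e² = 0.190123;  p = a(1 − e²) = 2.84905 × 10^8 × 0.190123 = 5.4167 × 10^7 m ≈ 5.417 × 10^7 m

Final answer:
(a) velocity at periapsis vₚ = 73.04 km/s
(b) velocity ratio vₚ/vₐ = 18.99
(c) semi-latus rectum p = 5.417 × 10^7 m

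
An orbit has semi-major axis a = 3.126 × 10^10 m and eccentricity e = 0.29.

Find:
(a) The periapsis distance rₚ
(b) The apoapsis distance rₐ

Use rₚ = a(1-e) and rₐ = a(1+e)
a = 3.126 × 10^10 m
e = 0.29:  1 − e = 0.71,  1 + e = 1.29
(a) rₚ = a(1 − e) = 3.126 × 10^10 m × 0.71 = 2.21946 × 10^10 m ≈ 2.219 × 10^10 m
(b) rₐ = a(1 + e) = 3.126 × 10^10 m × 1.29 = 4.03254 × 10^10 m ≈ 4.033 × 10^10 m

Final answer:
(a) rₚ = 2.219 × 10^10 m
(b) rₐ = 4.033 × 10^10 m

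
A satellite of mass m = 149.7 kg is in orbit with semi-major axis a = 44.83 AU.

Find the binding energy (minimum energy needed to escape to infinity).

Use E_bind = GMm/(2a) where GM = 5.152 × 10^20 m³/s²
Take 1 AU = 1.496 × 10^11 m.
a = 44.83 AU = 6.70657 × 10^12 m
GM = 5.152 × 10^20 m³/s²
m = 149.7 kg
GMm = 5.152 × 10^20 × 149.7 = 7.71254 × 10^22 m³·kg/s²
2a = 1.34131 × 10^13 m
E_bind = GMm/(2a) = 5.74999 × 10^9 J ≈ 5.75 GJ

Final answer: 5.75 GJ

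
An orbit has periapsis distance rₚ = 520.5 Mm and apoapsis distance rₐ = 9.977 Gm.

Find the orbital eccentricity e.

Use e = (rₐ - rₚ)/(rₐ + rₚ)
rₚ = 520.5 Mm = 5.205 × 10^8 m
rₐ = 9.977 Gm = 9.977 × 10^9 m
rₐ − rₚ = 9.4565 × 10^9 m
rₐ + rₚ = 1.04975 × 10^10 m
e = (rₐ − rₚ)/(rₐ + rₚ) = 0.900834

Final answer: e = 0.9008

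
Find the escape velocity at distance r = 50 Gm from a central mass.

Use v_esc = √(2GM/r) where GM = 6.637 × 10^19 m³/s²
r = 50 Gm = 5 × 10^10 m
GM = 6.637 × 10^19 m³/s²
2GM/r = 2 × (6.637 × 10^19) / (5 × 10^10) = 2.6548 × 10^9 m²/s²
v_esc = √(2GM/r) = 51524.8 m/s ≈ 51.52 km/s

Final answer: 51.52 km/s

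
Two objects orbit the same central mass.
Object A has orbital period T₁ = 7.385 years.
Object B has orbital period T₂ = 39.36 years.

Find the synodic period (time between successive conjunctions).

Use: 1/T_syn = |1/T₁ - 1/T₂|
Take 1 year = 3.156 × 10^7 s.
T₁ = 7.385 years = 2.33071 × 10^8 s
T₂ = 39.36 years = 1.2422 × 10^9 s
1/T₁ = 4.29055 × 10^-9 s⁻¹
1/T₂ = 8.05022 × 10^-10 s⁻¹
|1/T₁ − 1/T₂| = 3.48552 × 10^-9 s⁻¹
T_syn = 1 / |1/T₁ − 1/T₂| = 2.86901 × 10^8 s ≈ 9.091 years

Final answer: T_syn = 9.091 years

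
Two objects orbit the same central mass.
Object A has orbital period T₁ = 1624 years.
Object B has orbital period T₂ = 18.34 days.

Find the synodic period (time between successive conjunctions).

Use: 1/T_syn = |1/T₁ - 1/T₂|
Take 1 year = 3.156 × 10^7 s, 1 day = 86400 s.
T₁ = 1624 years = 5.12534 × 10^10 s
T₂ = 18.34 days = 1.58458 × 10^6 s
1/T₁ = 1.95109 × 10^-11 s⁻¹
1/T₂ = 6.31084 × 10^-7 s⁻¹
|1/T₁ − 1/T₂| = 6.31064 × 10^-7 s⁻¹
T_syn = 1 / |1/T₁ − 1/T₂| = 1.58462 × 10^6 s ≈ 18.34 days

Final answer: T_syn = 18.34 days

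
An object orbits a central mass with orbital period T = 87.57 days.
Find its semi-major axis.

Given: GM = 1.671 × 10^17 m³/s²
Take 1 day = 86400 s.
T = 87.57 days = 7.56605 × 10^6 s
GM = 1.671 × 10^17 m³/s²
Kepler's third law: a³ = GM T² / (4π²)
T² = 5.72451 × 10^13 s²
a³ = (1.671 × 10^17) × (5.72451 × 10^13) / (4π²) = 2.42301 × 10^29 m³
a = (a³)^(1/3) = 6.23426 × 10^9 m ≈ 6.234 Gm

Final answer: 6.234 Gm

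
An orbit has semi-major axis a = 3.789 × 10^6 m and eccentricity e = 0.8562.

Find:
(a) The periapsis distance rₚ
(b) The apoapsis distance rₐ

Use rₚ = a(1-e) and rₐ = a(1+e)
a = 3.789 × 10^6 m
e = 0.8562:  1 − e = 0.1438,  1 + e = 1.8562
(a) rₚ = a(1 − e) = 3.789 × 10^6 m × 0.1438 = 544858 m ≈ 5.449 × 10^5 m
(b) rₐ = a(1 + e) = 3.789 × 10^6 m × 1.8562 = 7.03314 × 10^6 m ≈ 7.033 × 10^6 m

Final answer:
(a) rₚ = 5.449 × 10^5 m
(b) rₐ = 7.033 × 10^6 m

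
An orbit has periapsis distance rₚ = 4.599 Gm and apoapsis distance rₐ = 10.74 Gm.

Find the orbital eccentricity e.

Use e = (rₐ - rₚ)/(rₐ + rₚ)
rₚ = 4.599 Gm = 4.599 × 10^9 m
rₐ = 10.74 Gm = 1.074 × 10^10 m
rₐ − rₚ = 6.141 × 10^9 m
rₐ + rₚ = 1.5339 × 10^10 m
e = (rₐ − rₚ)/(rₐ + rₚ) = 0.400352

Final answer: e = 0.4004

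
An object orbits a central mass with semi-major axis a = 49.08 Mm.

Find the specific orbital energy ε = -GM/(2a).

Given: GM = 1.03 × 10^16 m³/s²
a = 49.08 Mm = 4.908 × 10^7 m
GM = 1.03 × 10^16 m³/s²
2a = 9.816 × 10^7 m
ε = −GM/(2a) = -1.04931 × 10^8 J/kg ≈ -104.9 MJ/kg

Final answer: -104.9 MJ/kg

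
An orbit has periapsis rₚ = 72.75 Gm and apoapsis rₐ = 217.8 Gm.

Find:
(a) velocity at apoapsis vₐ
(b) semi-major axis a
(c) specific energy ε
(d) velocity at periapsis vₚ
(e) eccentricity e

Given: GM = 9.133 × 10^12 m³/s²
rₚ = 72.75 Gm = 7.275 × 10^10 m
rₐ = 217.8 Gm = 2.178 × 10^11 m
GM = 9.133 × 10^12 m³/s²
a = (rₚ + rₐ)/2 = 1.45275 × 10^11 m
e = (rₐ − rₚ)/(rₐ + rₚ) = (1.4505 × 10^11) / (2.9055 × 10^11) = 0.499226
(a) vₐ² = GM (2/rₐ − 1/a) = 9.133 × 10^12 × (9.18274 × 10^-12 − 6.8835 × 10^-12) = 20.999 m²/s²;  vₐ = 4.58246 m/s ≈ 4.582 m/s
(b) a = 1.45275 × 10^11 m ≈ 145.3 Gm
(c) 2a = 2.9055 × 10^11 m;  ε = −GM/(2a) = -31.4335 J/kg ≈ -31.43 J/kg
(d) vₚ² = GM (2/rₚ − 1/a) = 9.133 × 10^12 × (2.74914 × 10^-11 − 6.8835 × 10^-12) = 188.212 m²/s²;  vₚ = 13.719 m/s ≈ 13.72 m/s
(e) e = 0.499226 ≈ 0.4992

Final answer:
(a) velocity at apoapsis vₐ = 4.582 m/s
(b) semi-major axis a = 145.3 Gm
(c) specific energy ε = -31.43 J/kg
(d) velocity at periapsis vₚ = 13.72 m/s
(e) eccentricity e = 0.4992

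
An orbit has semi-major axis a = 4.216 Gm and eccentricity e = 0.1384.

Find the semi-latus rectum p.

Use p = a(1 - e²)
a = 4.216 Gm = 4.216 × 10^9 m
e = 0.1384,  e² = 0.0191546,  1 − e² = 0.980845
p = a(1 − e²) = 4.216 × 10^9 m × 0.980845 = 4.13524 × 10^9 m ≈ 4.135 Gm

Final answer: p = 4.135 Gm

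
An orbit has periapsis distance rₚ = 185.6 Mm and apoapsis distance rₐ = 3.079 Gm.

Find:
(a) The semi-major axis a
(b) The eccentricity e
rₚ = 185.6 Mm = 1.856 × 10^8 m
rₐ = 3.079 Gm = 3.079 × 10^9 m
(a) a = (rₚ + rₐ)/2 = 1.6323 × 10^9 m ≈ 1.632 Gm
(b) e = (rₐ − rₚ)/(rₐ + rₚ) = (2.8934 × 10^9) / (3.2646 × 10^9) = 0.886295

Final answer:
(a) a = 1.632 Gm
(b) e = 0.8863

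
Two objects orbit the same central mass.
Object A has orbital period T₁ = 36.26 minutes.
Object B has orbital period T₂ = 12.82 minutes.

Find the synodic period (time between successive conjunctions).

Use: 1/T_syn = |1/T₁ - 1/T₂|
T₁ = 36.26 minutes = 2175.6 s
T₂ = 12.82 minutes = 769.2 s
1/T₁ = 0.000459643 s⁻¹
1/T₂ = 0.00130005 s⁻¹
|1/T₁ − 1/T₂| = 0.000840409 s⁻¹
T_syn = 1 / |1/T₁ − 1/T₂| = 1189.9 s ≈ 19.83 minutes

Final answer: T_syn = 19.83 minutes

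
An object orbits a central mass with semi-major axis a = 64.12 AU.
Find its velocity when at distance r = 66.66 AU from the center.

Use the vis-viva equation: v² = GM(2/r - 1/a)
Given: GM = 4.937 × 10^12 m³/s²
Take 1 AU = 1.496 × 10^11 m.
a = 64.12 AU = 9.59235 × 10^12 m
r = 66.66 AU = 9.97234 × 10^12 m
GM = 4.937 × 10^12 m³/s²
2/r − 1/a = 2.00555 × 10^-13 − 1.0425 × 10^-13 = 9.63051 × 10^-14 m⁻¹
v² = GM (2/r − 1/a) = 0.475458 m²/s²
v = 0.689535 m/s ≈ 0.6895 m/s

Final answer: 0.6895 m/s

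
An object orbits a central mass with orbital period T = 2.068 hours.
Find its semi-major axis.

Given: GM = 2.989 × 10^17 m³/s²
T = 2.068 hours = 7444.8 s
GM = 2.989 × 10^17 m³/s²
Kepler's third law: a³ = GM T² / (4π²)
T² = 5.5425 × 10^7 s²
a³ = (2.989 × 10^17) × (5.5425 × 10^7) / (4π²) = 4.19636 × 10^23 m³
a = (a³)^(1/3) = 7.48671 × 10^7 m ≈ 7.487 × 10^7 m

Final answer: 7.487 × 10^7 m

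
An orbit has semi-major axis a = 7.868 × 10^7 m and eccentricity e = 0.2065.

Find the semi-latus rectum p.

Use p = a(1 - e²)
a = 7.868 × 10^7 m
e = 0.2065,  e² = 0.0426422,  1 − e² = 0.957358
p = a(1 − e²) = 7.868 × 10^7 m × 0.957358 = 7.53249 × 10^7 m ≈ 7.532 × 10^7 m

Final answer: p = 7.532 × 10^7 m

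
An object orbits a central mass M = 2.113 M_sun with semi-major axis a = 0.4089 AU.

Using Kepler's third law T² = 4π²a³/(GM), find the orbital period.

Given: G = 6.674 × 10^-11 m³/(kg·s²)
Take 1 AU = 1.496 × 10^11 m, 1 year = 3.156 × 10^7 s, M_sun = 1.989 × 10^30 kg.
M = 2.113 M_sun = 4.20276 × 10^30 kg
GM = G × M = 6.674 × 10^-11 × 4.20276 × 10^30 = 2.80492 × 10^20 m³/s²
a = 0.4089 AU = 6.11714 × 10^10 m
a³ = 2.289 × 10^32 m³
T = 2π √(a³/GM) = 2π √((2.289 × 10^32) / (2.80492 × 10^20)) = 2π × 903364 s
T = 5.676 × 10^6 s ≈ 0.1798 years

Final answer: 0.1798 years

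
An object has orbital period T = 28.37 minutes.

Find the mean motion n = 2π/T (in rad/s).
T = 28.37 minutes = 1702.2 s
n = 2π / 1702.2 s = 0.00369121 rad/s ≈ 0.003691 rad/s

Final answer: n = 0.003691 rad/s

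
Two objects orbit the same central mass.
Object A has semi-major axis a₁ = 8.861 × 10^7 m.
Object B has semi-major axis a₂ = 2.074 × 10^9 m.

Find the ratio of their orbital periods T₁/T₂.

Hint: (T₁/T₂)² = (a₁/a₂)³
a₁ = 8.861 × 10^7 m
a₂ = 2.074 × 10^9 m
a₁/a₂ = 0.0427242
T₁/T₂ = (a₁/a₂)^(3/2) = (0.0427242)^1.5 = 0.00883102

Final answer: T₁/T₂ = 0.008831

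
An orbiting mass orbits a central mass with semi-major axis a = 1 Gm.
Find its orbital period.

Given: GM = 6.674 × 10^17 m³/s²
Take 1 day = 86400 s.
a = 1 Gm = 1 × 10^9 m
GM = 6.674 × 10^17 m³/s²
a³ = 1 × 10^27 m³
T = 2π √(a³/GM) = 2π √((1 × 10^27) / (6.674 × 10^17)) = 2π × 38708.5 s
T = 243213 s ≈ 2.815 days

Final answer: 2.815 days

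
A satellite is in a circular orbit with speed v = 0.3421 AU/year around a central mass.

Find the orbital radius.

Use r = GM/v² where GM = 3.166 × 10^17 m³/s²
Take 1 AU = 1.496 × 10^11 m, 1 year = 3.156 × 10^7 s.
v = 0.3421 AU/year = 1621.61 m/s
GM = 3.166 × 10^17 m³/s²
v² = 2.62963 × 10^6 m²/s²
r = GM/v² = (3.166 × 10^17) / (2.62963 × 10^6) = 1.20397 × 10^11 m ≈ 0.8048 AU

Final answer: 0.8048 AU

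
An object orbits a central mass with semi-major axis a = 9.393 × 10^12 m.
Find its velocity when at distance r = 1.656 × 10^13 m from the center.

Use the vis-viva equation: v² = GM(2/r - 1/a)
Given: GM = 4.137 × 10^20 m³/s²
a = 9.393 × 10^12 m
r = 1.656 × 10^13 m
GM = 4.137 × 10^20 m³/s²
2/r − 1/a = 1.20773 × 10^-13 − 1.06462 × 10^-13 = 1.43107 × 10^-14 m⁻¹
v² = GM (2/r − 1/a) = 5.92033 × 10^6 m²/s²
v = 2433.17 m/s ≈ 2.433 km/s

Final answer: 2.433 km/s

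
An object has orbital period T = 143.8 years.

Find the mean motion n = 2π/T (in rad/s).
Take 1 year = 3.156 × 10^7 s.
T = 143.8 years = 4.53833 × 10^9 s
n = 2π / (4.53833 × 10^9 s) = 1.38447 × 10^-9 rad/s ≈ 1.384 × 10^-9 rad/s

Final answer: n = 1.384 × 10^-9 rad/s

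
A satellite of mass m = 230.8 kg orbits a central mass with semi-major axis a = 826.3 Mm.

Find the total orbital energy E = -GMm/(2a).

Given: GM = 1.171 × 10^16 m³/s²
a = 826.3 Mm = 8.263 × 10^8 m
GM = 1.171 × 10^16 m³/s²
2a = 1.6526 × 10^9 m
GMm = 1.171 × 10^16 × 230.8 = 2.70267 × 10^18 m³·kg/s²
E = −GMm/(2a) = -1.6354 × 10^9 J ≈ -1.635 GJ

Final answer: -1.635 GJ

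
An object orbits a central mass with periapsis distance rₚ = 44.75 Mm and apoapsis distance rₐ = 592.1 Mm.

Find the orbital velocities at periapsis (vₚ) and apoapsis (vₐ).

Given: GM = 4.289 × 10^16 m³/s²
rₚ = 44.75 Mm = 4.475 × 10^7 m
rₐ = 592.1 Mm = 5.921 × 10^8 m
GM = 4.289 × 10^16 m³/s²
a = (rₚ + rₐ)/2 = 3.18425 × 10^8 m
Vis-viva: v² = GM (2/r − 1/a)
vₚ² = 4.289 × 10^16 × (4.46927 × 10^-8 − 3.14046 × 10^-9) = 1.78218 × 10^9 m²/s²
vₚ = 42215.8 m/s ≈ 42.22 km/s
vₐ² = 4.289 × 10^16 × (3.37781 × 10^-9 − 3.14046 × 10^-9) = 1.018 × 10^7 m²/s²
vₐ = 3190.61 m/s ≈ 3.191 km/s

Final answer: vₚ = 42.22 km/s, vₐ = 3.191 km/s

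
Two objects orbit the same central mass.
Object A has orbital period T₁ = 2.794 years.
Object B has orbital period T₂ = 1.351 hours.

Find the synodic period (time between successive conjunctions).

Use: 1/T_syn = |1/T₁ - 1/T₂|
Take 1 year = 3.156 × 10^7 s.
T₁ = 2.794 years = 8.81786 × 10^7 s
T₂ = 1.351 hours = 4863.6 s
1/T₁ = 1.13406 × 10^-8 s⁻¹
1/T₂ = 0.000205609 s⁻¹
|1/T₁ − 1/T₂| = 0.000205598 s⁻¹
T_syn = 1 / |1/T₁ − 1/T₂| = 4863.87 s ≈ 1.351 hours

Final answer: T_syn = 1.351 hours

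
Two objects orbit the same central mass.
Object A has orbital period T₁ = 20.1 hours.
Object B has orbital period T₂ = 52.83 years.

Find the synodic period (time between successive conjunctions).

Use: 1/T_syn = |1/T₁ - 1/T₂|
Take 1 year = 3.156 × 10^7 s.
T₁ = 20.1 hours = 72360 s
T₂ = 52.83 years = 1.66731 × 10^9 s
1/T₁ = 1.38198 × 10^-5 s⁻¹
1/T₂ = 5.99767 × 10^-10 s⁻¹
|1/T₁ − 1/T₂| = 1.38192 × 10^-5 s⁻¹
T_syn = 1 / |1/T₁ − 1/T₂| = 72363.1 s ≈ 20.1 hours

Final answer: T_syn = 20.1 hours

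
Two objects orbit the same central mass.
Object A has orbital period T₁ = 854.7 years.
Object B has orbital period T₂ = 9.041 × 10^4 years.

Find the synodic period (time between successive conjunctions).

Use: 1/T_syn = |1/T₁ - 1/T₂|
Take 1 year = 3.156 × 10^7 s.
T₁ = 854.7 years = 2.69743 × 10^10 s
T₂ = 9.041 × 10^4 years = 2.85334 × 10^12 s
1/T₁ = 3.70723 × 10^-11 s⁻¹
1/T₂ = 3.50467 × 10^-13 s⁻¹
|1/T₁ − 1/T₂| = 3.67218 × 10^-11 s⁻¹
T_syn = 1 / |1/T₁ − 1/T₂| = 2.72318 × 10^10 s ≈ 862.9 years

Final answer: T_syn = 862.9 years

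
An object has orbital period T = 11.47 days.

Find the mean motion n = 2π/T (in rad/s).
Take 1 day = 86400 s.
T = 11.47 days = 991008 s
n = 2π / 991008 s = 6.3402 × 10^-6 rad/s ≈ 6.34 × 10^-6 rad/s

Final answer: n = 6.34 × 10^-6 rad/s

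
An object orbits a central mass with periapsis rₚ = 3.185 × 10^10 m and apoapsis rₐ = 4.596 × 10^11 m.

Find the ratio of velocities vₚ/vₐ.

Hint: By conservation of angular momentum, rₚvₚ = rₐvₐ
rₚ = 3.185 × 10^10 m
rₐ = 4.596 × 10^11 m
rₚvₚ = rₐvₐ  ⇒  vₚ/vₐ = rₐ/rₚ
vₚ/vₐ = (4.596 × 10^11) / (3.185 × 10^10) = 14.4301

Final answer: vₚ/vₐ = 14.43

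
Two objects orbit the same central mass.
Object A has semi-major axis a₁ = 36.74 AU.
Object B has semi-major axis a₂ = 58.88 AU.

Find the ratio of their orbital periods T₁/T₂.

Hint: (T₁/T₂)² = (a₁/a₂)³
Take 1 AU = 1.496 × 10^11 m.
a₁ = 36.74 AU = 5.4963 × 10^12 m
a₂ = 58.88 AU = 8.80845 × 10^12 m
a₁/a₂ = 0.623981
T₁/T₂ = (a₁/a₂)^(3/2) = (0.623981)^1.5 = 0.492898

Final answer: T₁/T₂ = 0.4929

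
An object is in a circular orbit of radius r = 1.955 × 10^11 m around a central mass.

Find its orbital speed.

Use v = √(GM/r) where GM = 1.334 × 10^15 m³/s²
r = 1.955 × 10^11 m
GM = 1.334 × 10^15 m³/s²
GM/r = (1.334 × 10^15) / (1.955 × 10^11) = 6823.53 m²/s²
v = √(GM/r) = 82.6047 m/s ≈ 82.6 m/s

Final answer: 82.6 m/s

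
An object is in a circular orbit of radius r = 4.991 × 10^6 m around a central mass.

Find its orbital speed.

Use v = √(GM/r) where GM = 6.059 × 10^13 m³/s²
r = 4.991 × 10^6 m
GM = 6.059 × 10^13 m³/s²
GM/r = (6.059 × 10^13) / (4.991 × 10^6) = 1.21399 × 10^7 m²/s²
v = √(GM/r) = 3484.23 m/s ≈ 3.484 km/s

Final answer: 3.484 km/s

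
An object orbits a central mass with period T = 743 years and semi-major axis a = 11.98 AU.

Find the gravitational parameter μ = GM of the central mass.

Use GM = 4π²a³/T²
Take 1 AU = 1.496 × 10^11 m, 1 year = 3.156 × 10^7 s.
T = 743 years = 2.34491 × 10^10 s
a = 11.98 AU = 1.79221 × 10^12 m
a³ = 5.75659 × 10^36 m³
T² = 5.49859 × 10^20 s²
GM = 4π² × (5.75659 × 10^36) / (5.49859 × 10^20) = 4.13308 × 10^17 m³/s²
GM ≈ 4.133 × 10^17 m³/s²

Final answer: GM = 4.133 × 10^17 m³/s²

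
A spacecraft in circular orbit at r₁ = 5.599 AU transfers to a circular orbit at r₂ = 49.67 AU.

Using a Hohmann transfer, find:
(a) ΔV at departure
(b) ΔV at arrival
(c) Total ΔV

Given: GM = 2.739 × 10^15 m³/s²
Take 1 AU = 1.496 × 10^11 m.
r₁ = 5.599 AU = 8.3761 × 10^11 m
r₂ = 49.67 AU = 7.43063 × 10^12 m
GM = 2.739 × 10^15 m³/s²
Transfer ellipse: a_t = (r₁ + r₂)/2 = 4.13412 × 10^12 m
Circular speed at r₁: v₁ = √(GM/r₁) = 57.1841 m/s
Transfer speed at r₁ (periapsis): v₁ₜ = √(GM(2/r₁ − 1/a_t)) = 76.6648 m/s
(a) ΔV₁ = v₁ₜ − v₁ = 19.4808 m/s ≈ 19.48 m/s
Circular speed at r₂: v₂ = √(GM/r₂) = 19.1992 m/s
Transfer speed at r₂ (apoapsis): v₂ₜ = √(GM(2/r₂ − 1/a_t)) = 8.64197 m/s
(b) ΔV₂ = v₂ − v₂ₜ = 10.5572 m/s ≈ 10.56 m/s
(c) ΔV_total = ΔV₁ + ΔV₂ = 30.038 m/s ≈ 30.04 m/s

Final answer:
(a) ΔV₁ = 19.48 m/s
(b) ΔV₂ = 10.56 m/s
(c) ΔV_total = 30.04 m/s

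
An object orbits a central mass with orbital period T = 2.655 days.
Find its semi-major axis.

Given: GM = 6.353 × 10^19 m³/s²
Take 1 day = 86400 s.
T = 2.655 days = 229392 s
GM = 6.353 × 10^19 m³/s²
Kepler's third law: a³ = GM T² / (4π²)
T² = 5.26207 × 10^10 s²
a³ = (6.353 × 10^19) × (5.26207 × 10^10) / (4π²) = 8.4679 × 10^28 m³
a = (a³)^(1/3) = 4.39129 × 10^9 m ≈ 4.391 Gm

Final answer: 4.391 Gm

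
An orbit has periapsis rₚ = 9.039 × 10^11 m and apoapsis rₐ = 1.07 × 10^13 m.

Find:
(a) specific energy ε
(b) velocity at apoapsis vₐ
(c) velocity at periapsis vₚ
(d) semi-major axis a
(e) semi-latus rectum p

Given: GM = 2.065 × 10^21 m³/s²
rₚ = 9.039 × 10^11 m
rₐ = 1.07 × 10^13 m
GM = 2.065 × 10^21 m³/s²
a = (rₚ + rₐ)/2 = 5.80195 × 10^12 m
e = (rₐ − rₚ)/(rₐ + rₚ) = (9.7961 × 10^12) / (1.16039 × 10^13) = 0.844208
(a) 2a = 1.16039 × 10^13 m;  ε = −GM/(2a) = -1.77957 × 10^8 J/kg ≈ -178 MJ/kg
(b) vₐ² = GM (2/rₐ − 1/a) = 2.065 × 10^21 × (1.86916 × 10^-13 − 1.72356 × 10^-13) = 3.00665 × 10^7 m²/s²;  vₐ = 5483.29 m/s ≈ 5.483 km/s
(c) vₚ² = GM (2/rₚ − 1/a) = 2.065 × 10^21 × (2.21263 × 10^-12 − 1.72356 × 10^-13) = 4.21317 × 10^9 m²/s²;  vₚ = 64909 m/s ≈ 64.91 km/s
(d) a = 5.80195 × 10^12 m ≈ 5.802 × 10^12 m
(e) 1 − e² = 0.287314;  p = a(1 − e²) = 5.80195 × 10^12 × 0.287314 = 1.66698 × 10^12 m ≈ 1.667 × 10^12 m

Final answer:
(a) specific energy ε = -178 MJ/kg
(b) velocity at apoapsis vₐ = 5.483 km/s
(c) velocity at periapsis vₚ = 64.91 km/s
(d) semi-major axis a = 5.802 × 10^12 m
(e) semi-latus rectum p = 1.667 × 10^12 m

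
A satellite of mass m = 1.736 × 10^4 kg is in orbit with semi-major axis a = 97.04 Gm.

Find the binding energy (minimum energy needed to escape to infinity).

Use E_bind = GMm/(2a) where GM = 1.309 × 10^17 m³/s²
a = 97.04 Gm = 9.704 × 10^10 m
GM = 1.309 × 10^17 m³/s²
m = 1.736 × 10^4 kg
GMm = 1.309 × 10^17 × 17360 = 2.27242 × 10^21 m³·kg/s²
2a = 1.9408 × 10^11 m
E_bind = GMm/(2a) = 1.17087 × 10^10 J ≈ 11.71 GJ

Final answer: 11.71 GJ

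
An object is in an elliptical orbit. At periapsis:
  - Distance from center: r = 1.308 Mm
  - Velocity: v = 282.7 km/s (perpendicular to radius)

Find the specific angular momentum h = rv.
r = 1.308 Mm = 1.308 × 10^6 m
v = 282.7 km/s = 282700 m/s
h = rv = 1.308 × 10^6 × 282700 = 3.69772 × 10^11 m²/s ≈ 3.698 × 10^11 m²/s

Final answer: h = 3.698 × 10^11 m²/s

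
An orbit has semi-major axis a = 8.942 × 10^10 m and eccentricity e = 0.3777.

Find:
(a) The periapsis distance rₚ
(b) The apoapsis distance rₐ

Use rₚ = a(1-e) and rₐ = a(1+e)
a = 8.942 × 10^10 m
e = 0.3777:  1 − e = 0.6223,  1 + e = 1.3777
(a) rₚ = a(1 − e) = 8.942 × 10^10 m × 0.6223 = 5.56461 × 10^10 m ≈ 5.565 × 10^10 m
(b) rₐ = a(1 + e) = 8.942 × 10^10 m × 1.3777 = 1.23194 × 10^11 m ≈ 1.232 × 10^11 m

Final answer:
(a) rₚ = 5.565 × 10^10 m
(b) rₐ = 1.232 × 10^11 m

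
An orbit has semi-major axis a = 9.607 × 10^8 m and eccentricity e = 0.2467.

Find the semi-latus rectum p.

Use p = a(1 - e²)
a = 9.607 × 10^8 m
e = 0.2467,  e² = 0.0608609,  1 − e² = 0.939139
p = a(1 − e²) = 9.607 × 10^8 m × 0.939139 = 9.02231 × 10^8 m ≈ 9.022 × 10^8 m

Final answer: p = 9.022 × 10^8 m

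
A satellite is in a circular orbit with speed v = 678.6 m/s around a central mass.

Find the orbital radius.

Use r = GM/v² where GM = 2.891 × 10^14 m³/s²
v = 678.6 m/s
GM = 2.891 × 10^14 m³/s²
v² = 460498 m²/s²
r = GM/v² = (2.891 × 10^14) / 460498 = 6.27799 × 10^8 m ≈ 627.8 Mm

Final answer: 627.8 Mm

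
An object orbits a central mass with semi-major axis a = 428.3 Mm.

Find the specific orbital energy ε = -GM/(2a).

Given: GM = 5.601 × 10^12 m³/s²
a = 428.3 Mm = 4.283 × 10^8 m
GM = 5.601 × 10^12 m³/s²
2a = 8.566 × 10^8 m
ε = −GM/(2a) = -6538.64 J/kg ≈ -6.539 kJ/kg

Final answer: -6.539 kJ/kg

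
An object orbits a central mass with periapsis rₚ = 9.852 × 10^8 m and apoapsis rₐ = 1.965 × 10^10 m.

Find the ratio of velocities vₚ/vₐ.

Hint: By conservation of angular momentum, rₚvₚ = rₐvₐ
rₚ = 9.852 × 10^8 m
rₐ = 1.965 × 10^10 m
rₚvₚ = rₐvₐ  ⇒  vₚ/vₐ = rₐ/rₚ
vₚ/vₐ = (1.965 × 10^10) / (9.852 × 10^8) = 19.9452

Final answer: vₚ/vₐ = 19.95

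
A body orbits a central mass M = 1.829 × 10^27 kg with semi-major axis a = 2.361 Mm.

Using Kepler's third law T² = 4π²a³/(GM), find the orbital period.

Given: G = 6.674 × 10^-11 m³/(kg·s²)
M = 1.829 × 10^27 kg
GM = G × M = 6.674 × 10^-11 × 1.829 × 10^27 = 1.22067 × 10^17 m³/s²
a = 2.361 Mm = 2.361 × 10^6 m
a³ = 1.3161 × 10^19 m³
T = 2π √(a³/GM) = 2π √((1.3161 × 10^19) / (1.22067 × 10^17)) = 2π × 10.3835 s
T = 65.2415 s ≈ 1.087 minutes

Final answer: 1.087 minutes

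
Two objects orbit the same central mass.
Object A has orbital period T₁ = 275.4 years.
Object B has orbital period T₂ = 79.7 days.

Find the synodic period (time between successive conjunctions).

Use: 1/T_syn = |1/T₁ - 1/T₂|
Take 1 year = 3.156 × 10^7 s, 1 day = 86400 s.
T₁ = 275.4 years = 8.69162 × 10^9 s
T₂ = 79.7 days = 6.88608 × 10^6 s
1/T₁ = 1.15053 × 10^-10 s⁻¹
1/T₂ = 1.45221 × 10^-7 s⁻¹
|1/T₁ − 1/T₂| = 1.45105 × 10^-7 s⁻¹
T_syn = 1 / |1/T₁ − 1/T₂| = 6.89154 × 10^6 s ≈ 79.76 days

Final answer: T_syn = 79.76 days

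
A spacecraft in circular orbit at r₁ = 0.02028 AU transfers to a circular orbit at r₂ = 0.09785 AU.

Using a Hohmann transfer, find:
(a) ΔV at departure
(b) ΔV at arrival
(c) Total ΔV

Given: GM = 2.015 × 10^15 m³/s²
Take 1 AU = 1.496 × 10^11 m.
r₁ = 0.02028 AU = 3.03389 × 10^9 m
r₂ = 0.09785 AU = 1.46384 × 10^10 m
GM = 2.015 × 10^15 m³/s²
Transfer ellipse: a_t = (r₁ + r₂)/2 = 8.83612 × 10^9 m
Circular speed at r₁: v₁ = √(GM/r₁) = 814.963 m/s
Transfer speed at r₁ (periapsis): v₁ₜ = √(GM(2/r₁ − 1/a_t)) = 1048.95 m/s
(a) ΔV₁ = v₁ₜ − v₁ = 233.983 m/s ≈ 234 m/s
Circular speed at r₂: v₂ = √(GM/r₂) = 371.015 m/s
Transfer speed at r₂ (apoapsis): v₂ₜ = √(GM(2/r₂ − 1/a_t)) = 217.4 m/s
(b) ΔV₂ = v₂ − v₂ₜ = 153.615 m/s ≈ 153.6 m/s
(c) ΔV_total = ΔV₁ + ΔV₂ = 387.598 m/s ≈ 387.6 m/s

Final answer:
(a) ΔV₁ = 234 m/s
(b) ΔV₂ = 153.6 m/s
(c) ΔV_total = 387.6 m/s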